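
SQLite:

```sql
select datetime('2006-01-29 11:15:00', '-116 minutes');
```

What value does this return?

2006-01-29 09:19:00

116 minutes = 1h 56m; -116 minutes from 2006-01-29 11:15:00 is 2006-01-29 09:19:00.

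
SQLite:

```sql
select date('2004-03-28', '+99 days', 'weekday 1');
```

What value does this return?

2004-07-05

Applying '+99 days' to 2004-03-28: counting 99 days forward gives 2004-07-05.
`weekday 1` advances to the next Monday; 2004-07-05 is already a Monday, so it stays at 2004-07-05.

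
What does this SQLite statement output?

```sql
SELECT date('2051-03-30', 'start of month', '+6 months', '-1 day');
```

`start of month` rewinds 2051-03-30 to 2051-03-01.
Adding +6 months to 2051-03-01 gives 2051-09-01.
Going back 1 day from 2051-09-01 reaches 2051-08-31 (last day of August, 31 days).

2051-08-31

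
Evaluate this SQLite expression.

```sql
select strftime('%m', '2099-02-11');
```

02

`%m` extracts the 2-digit month (01-12): 02.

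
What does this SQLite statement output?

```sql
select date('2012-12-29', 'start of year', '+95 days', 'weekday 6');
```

`start of year` rewinds 2012-12-29 to 2012-01-01.
Applying '+95 days' to 2012-01-01: counting 95 days forward gives 2012-04-05.
`weekday 6` advances to the next Saturday; 2012-04-05 is a Thursday, so it moves forward to 2012-04-07.

2012-04-07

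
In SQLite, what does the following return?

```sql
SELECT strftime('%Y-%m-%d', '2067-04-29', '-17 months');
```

2065-11-29

First apply '-17 months': 2067-04-29 → 2065-11-29.
`%Y-%m-%d` extracts the ISO date: 2065-11-29.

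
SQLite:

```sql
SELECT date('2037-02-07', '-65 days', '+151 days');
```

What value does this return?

Applying '-65 days' to 2037-02-07: counting 65 days back gives 2036-12-04.
Applying '+151 days' to 2036-12-04: counting 151 days forward gives 2037-05-04.

2037-05-04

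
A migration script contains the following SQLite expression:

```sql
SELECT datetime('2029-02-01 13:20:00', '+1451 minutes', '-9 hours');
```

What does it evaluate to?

2029-02-02 04:31:00

1451 minutes = 24h 11m; +1451 minutes from 2029-02-01 13:20:00 is 2029-02-02 13:31:00 (crosses midnight).
-9 hours from 2029-02-02 13:31:00 is 2029-02-02 04:31:00.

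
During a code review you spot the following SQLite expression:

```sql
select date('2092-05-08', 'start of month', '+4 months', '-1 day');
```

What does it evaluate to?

2092-08-31

`start of month` rewinds 2092-05-08 to 2092-05-01.
Adding +4 months to 2092-05-01 gives 2092-09-01.
Going back 1 day from 2092-09-01 reaches 2092-08-31 (last day of August, 31 days).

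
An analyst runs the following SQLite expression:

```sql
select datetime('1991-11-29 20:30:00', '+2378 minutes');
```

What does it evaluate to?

2378 minutes = 39h 38m; +2378 minutes from 1991-11-29 20:30:00 is 1991-12-01 12:08:00 (crosses midnight).

1991-12-01 12:08:00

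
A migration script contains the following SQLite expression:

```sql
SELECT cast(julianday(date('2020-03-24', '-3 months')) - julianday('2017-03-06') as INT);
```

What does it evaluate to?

Adding -3 months to 2020-03-24 gives 2019-12-24.
25 days remain in March 2017 after the 6th (31 − 6).
Full months from April 2017 through November 2019 contribute their day counts.
Then 24 days into December 2019.
Total: 25 + 30 + 31 + 30 + 31 + 31 + 30 + 31 + 30 + 31 + 31 + 28 + 31 + 30 + 31 + 30 + 31 + 31 + 30 + 31 + 30 + 31 + 31 + 28 + 31 + 30 + 31 + 30 + 31 + 31 + 30 + 31 + 30 + 24 = 1023.

1023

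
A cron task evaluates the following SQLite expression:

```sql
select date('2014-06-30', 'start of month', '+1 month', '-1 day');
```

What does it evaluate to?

2014-06-30

`start of month` rewinds 2014-06-30 to 2014-06-01.
Adding +1 month to 2014-06-01 gives 2014-07-01.
Going back 1 day from 2014-07-01 reaches 2014-06-30 (last day of June, 30 days).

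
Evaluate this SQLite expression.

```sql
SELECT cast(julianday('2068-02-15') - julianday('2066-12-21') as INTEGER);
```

421

10 days remain in December 2066 after the 21st (31 − 21).
Full months from January 2067 through January 2068 contribute their day counts.
Then 15 days into February 2068.
Total: 10 + 31 + 28 + 31 + 30 + 31 + 30 + 31 + 31 + 30 + 31 + 30 + 31 + 31 + 15 = 421.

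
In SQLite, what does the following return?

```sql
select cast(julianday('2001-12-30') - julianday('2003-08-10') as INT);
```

1 day remains in December 2001 after the 30th (31 − 30).
Full months from January 2002 through July 2003 contribute their day counts.
Then 10 days into August 2003.
Total: 1 + 31 + 28 + 31 + 30 + 31 + 30 + 31 + 31 + 30 + 31 + 30 + 31 + 31 + 28 + 31 + 30 + 31 + 30 + 31 + 10 = 588.
The subtraction is earlier − later, so the result is −588 → -588.

-588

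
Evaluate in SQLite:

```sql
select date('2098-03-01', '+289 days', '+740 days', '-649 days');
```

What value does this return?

2099-03-16

Applying '+289 days' to 2098-03-01: counting 289 days forward gives 2098-12-15.
Applying '+740 days' to 2098-12-15: counting 740 days forward gives 2100-12-25.
Applying '-649 days' to 2100-12-25: counting 649 days back gives 2099-03-16.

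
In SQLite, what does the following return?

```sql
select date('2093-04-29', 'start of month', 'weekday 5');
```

2093-04-03

`start of month` rewinds 2093-04-29 to 2093-04-01.
`weekday 5` advances to the next Friday; 2093-04-01 is a Wednesday, so it moves forward to 2093-04-03.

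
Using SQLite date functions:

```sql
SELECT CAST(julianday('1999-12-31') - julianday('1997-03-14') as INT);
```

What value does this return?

1022

17 days remain in March 1997 after the 14th (31 − 14).
Full months from April 1997 through November 1999 contribute their day counts.
Then 31 days into December 1999.
Total: 17 + 30 + 31 + 30 + 31 + 31 + 30 + 31 + 30 + 31 + 31 + 28 + 31 + 30 + 31 + 30 + 31 + 31 + 30 + 31 + 30 + 31 + 31 + 28 + 31 + 30 + 31 + 30 + 31 + 31 + 30 + 31 + 30 + 31 = 1022.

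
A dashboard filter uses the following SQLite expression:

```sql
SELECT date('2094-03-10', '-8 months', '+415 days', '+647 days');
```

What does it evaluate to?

2096-06-06

Adding -8 months to 2094-03-10 gives 2093-07-10.
Applying '+415 days' to 2093-07-10: counting 415 days forward gives 2094-08-29.
Applying '+647 days' to 2094-08-29: counting 647 days forward gives 2096-06-06.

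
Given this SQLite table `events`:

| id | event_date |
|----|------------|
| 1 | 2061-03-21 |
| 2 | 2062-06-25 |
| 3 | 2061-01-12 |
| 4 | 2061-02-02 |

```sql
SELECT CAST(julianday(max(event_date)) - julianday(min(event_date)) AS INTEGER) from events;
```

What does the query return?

529

MIN = 2061-01-12, MAX = 2062-06-25.
19 days remain in January 2061 after the 12th (31 − 12).
Full months from February 2061 through May 2062 contribute their day counts.
Then 25 days into June 2062.
Total: 19 + 28 + 31 + 30 + 31 + 30 + 31 + 31 + 30 + 31 + 30 + 31 + 31 + 28 + 31 + 30 + 31 + 25 = 529.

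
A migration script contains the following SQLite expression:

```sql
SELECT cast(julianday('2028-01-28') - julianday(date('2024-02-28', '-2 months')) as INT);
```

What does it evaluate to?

1492

Adding -2 months to 2024-02-28 gives 2023-12-28.
3 days remain in December 2023 after the 28th (31 − 28).
Full months from January 2024 through December 2027 contribute their day counts.
Then 28 days into January 2028.
Total: 3 + 31 + 29 + 31 + 30 + 31 + 30 + 31 + 31 + 30 + 31 + 30 + 31 + 31 + 28 + 31 + 30 + 31 + 30 + 31 + 31 + 30 + 31 + 30 + 31 + 31 + 28 + 31 + 30 + 31 + 30 + 31 + 31 + 30 + 31 + 30 + 31 + 31 + 28 + 31 + 30 + 31 + 30 + 31 + 31 + 30 + 31 + 30 + 31 + 28 = 1492.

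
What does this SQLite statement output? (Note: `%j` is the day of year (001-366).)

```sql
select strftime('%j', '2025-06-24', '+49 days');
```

First apply '+49 days': 2025-06-24 → 2025-08-12.
Day-of-year for 2025-08-12: days since 2025-01-01 inclusive = 224, zero-padded to 224.

224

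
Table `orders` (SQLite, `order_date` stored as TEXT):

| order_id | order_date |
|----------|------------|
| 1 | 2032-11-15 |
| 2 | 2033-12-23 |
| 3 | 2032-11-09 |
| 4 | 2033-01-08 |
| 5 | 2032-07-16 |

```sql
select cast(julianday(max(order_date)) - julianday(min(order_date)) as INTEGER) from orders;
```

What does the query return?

MIN = 2032-07-16, MAX = 2033-12-23.
15 days remain in July 2032 after the 16th (31 − 16).
Full months from August 2032 through November 2033 contribute their day counts.
Then 23 days into December 2033.
Total: 15 + 31 + 30 + 31 + 30 + 31 + 31 + 28 + 31 + 30 + 31 + 30 + 31 + 31 + 30 + 31 + 30 + 23 = 525.

525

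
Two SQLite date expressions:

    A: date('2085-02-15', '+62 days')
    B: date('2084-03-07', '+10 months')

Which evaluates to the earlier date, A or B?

B

A = 2085-04-18.
B = 2085-01-07.
B is earlier.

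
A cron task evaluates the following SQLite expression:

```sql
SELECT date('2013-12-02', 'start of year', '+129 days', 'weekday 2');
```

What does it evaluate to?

2013-05-14

`start of year` rewinds 2013-12-02 to 2013-01-01.
Applying '+129 days' to 2013-01-01: counting 129 days forward gives 2013-05-10.
`weekday 2` advances to the next Tuesday; 2013-05-10 is a Friday, so it moves forward to 2013-05-14.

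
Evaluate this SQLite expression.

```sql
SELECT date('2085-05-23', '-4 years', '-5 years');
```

Adding -4 years to 2085-05-23 gives 2081-05-23.
Adding -5 years to 2081-05-23 gives 2076-05-23.

2076-05-23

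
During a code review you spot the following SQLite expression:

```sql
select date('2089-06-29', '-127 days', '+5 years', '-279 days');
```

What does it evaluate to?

Applying '-127 days' to 2089-06-29: counting 127 days back gives 2089-02-22.
Adding +5 years to 2089-02-22 gives 2094-02-22.
Applying '-279 days' to 2094-02-22: counting 279 days back gives 2093-05-19.

2093-05-19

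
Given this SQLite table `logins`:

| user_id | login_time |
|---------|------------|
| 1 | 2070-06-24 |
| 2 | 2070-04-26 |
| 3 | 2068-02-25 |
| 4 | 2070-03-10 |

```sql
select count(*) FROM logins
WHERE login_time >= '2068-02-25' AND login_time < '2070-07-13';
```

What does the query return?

4

Rows in [2068-02-25, 2070-07-13): 2070-06-24, 2070-04-26, 2068-02-25, 2070-03-10 → 4 rows.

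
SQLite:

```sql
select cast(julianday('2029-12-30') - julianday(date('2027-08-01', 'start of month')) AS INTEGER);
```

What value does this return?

882

`start of month` rewinds 2027-08-01 to 2027-08-01.
30 days remain in August 2027 after the 1st (31 − 1).
Full months from September 2027 through November 2029 contribute their day counts.
Then 30 days into December 2029.
Total: 30 + 30 + 31 + 30 + 31 + 31 + 29 + 31 + 30 + 31 + 30 + 31 + 31 + 30 + 31 + 30 + 31 + 31 + 28 + 31 + 30 + 31 + 30 + 31 + 31 + 30 + 31 + 30 + 30 = 882.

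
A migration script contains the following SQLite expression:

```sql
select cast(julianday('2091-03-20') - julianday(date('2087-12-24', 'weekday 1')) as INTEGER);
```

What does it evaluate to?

`weekday 1` advances to the next Monday; 2087-12-24 is a Wednesday, so it moves forward to 2087-12-29.
2 days remain in December 2087 after the 29th (31 − 29).
Full months from January 2088 through February 2091 contribute their day counts.
Then 20 days into March 2091.
Total: 2 + 31 + 29 + 31 + 30 + 31 + 30 + 31 + 31 + 30 + 31 + 30 + 31 + 31 + 28 + 31 + 30 + 31 + 30 + 31 + 31 + 30 + 31 + 30 + 31 + 31 + 28 + 31 + 30 + 31 + 30 + 31 + 31 + 30 + 31 + 30 + 31 + 31 + 28 + 20 = 1177.

1177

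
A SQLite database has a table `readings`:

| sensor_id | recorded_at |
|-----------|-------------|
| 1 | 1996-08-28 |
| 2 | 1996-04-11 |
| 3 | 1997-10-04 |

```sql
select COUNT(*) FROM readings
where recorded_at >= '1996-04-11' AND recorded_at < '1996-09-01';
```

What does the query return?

2

Rows in [1996-04-11, 1996-09-01): 1996-08-28, 1996-04-11 → 2 rows.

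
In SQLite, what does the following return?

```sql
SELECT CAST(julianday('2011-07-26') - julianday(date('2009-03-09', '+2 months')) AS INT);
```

808

Adding +2 months to 2009-03-09 gives 2009-05-09.
22 days remain in May 2009 after the 9th (31 − 9).
Full months from June 2009 through June 2011 contribute their day counts.
Then 26 days into July 2011.
Total: 22 + 30 + 31 + 31 + 30 + 31 + 30 + 31 + 31 + 28 + 31 + 30 + 31 + 30 + 31 + 31 + 30 + 31 + 30 + 31 + 31 + 28 + 31 + 30 + 31 + 30 + 26 = 808.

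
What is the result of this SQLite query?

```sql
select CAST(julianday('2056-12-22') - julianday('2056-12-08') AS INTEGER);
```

Both dates are in December 2056: 22 − 8 = 14.

14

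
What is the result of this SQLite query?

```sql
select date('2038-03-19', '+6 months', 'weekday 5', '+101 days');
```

Adding +6 months to 2038-03-19 gives 2038-09-19.
`weekday 5` advances to the next Friday; 2038-09-19 is a Sunday, so it moves forward to 2038-09-24.
Applying '+101 days' to 2038-09-24: counting 101 days forward gives 2039-01-03.

2039-01-03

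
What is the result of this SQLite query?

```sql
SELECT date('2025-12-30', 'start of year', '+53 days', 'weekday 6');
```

`start of year` rewinds 2025-12-30 to 2025-01-01.
Applying '+53 days' to 2025-01-01: counting 53 days forward gives 2025-02-23.
`weekday 6` advances to the next Saturday; 2025-02-23 is a Sunday, so it moves forward to 2025-03-01.

2025-03-01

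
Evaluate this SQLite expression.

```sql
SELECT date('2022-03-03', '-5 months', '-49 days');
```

Adding -5 months to 2022-03-03 gives 2021-10-03.
Applying '-49 days' to 2021-10-03: counting 49 days back gives 2021-08-15.

2021-08-15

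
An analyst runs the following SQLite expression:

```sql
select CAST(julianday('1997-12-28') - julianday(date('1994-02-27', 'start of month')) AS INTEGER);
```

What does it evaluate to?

1426

`start of month` rewinds 1994-02-27 to 1994-02-01.
27 days remain in February 1994 after the 1st (28 − 1).
Full months from March 1994 through November 1997 contribute their day counts.
Then 28 days into December 1997.
Total: 27 + 31 + 30 + 31 + 30 + 31 + 31 + 30 + 31 + 30 + 31 + 31 + 28 + 31 + 30 + 31 + 30 + 31 + 31 + 30 + 31 + 30 + 31 + 31 + 29 + 31 + 30 + 31 + 30 + 31 + 31 + 30 + 31 + 30 + 31 + 31 + 28 + 31 + 30 + 31 + 30 + 31 + 31 + 30 + 31 + 30 + 28 = 1426.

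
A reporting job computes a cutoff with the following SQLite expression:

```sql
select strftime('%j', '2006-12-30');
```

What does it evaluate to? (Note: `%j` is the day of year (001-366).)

Day-of-year for 2006-12-30: days since 2006-01-01 inclusive = 364, zero-padded to 364.

364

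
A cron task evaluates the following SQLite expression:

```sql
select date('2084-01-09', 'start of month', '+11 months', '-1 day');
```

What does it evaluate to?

2084-11-30

`start of month` rewinds 2084-01-09 to 2084-01-01.
Adding +11 months to 2084-01-01 gives 2084-12-01.
Going back 1 day from 2084-12-01 reaches 2084-11-30 (last day of November, 30 days).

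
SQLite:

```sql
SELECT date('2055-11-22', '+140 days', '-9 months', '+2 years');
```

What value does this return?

Applying '+140 days' to 2055-11-22: counting 140 days forward gives 2056-04-10.
Adding -9 months to 2056-04-10 gives 2055-07-10.
Adding +2 years to 2055-07-10 gives 2057-07-10.

2057-07-10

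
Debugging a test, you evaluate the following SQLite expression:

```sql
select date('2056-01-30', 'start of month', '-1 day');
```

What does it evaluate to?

`start of month` rewinds 2056-01-30 to 2056-01-01.
Going back 1 day from 2056-01-01 reaches 2055-12-31 (last day of December, 31 days).

2055-12-31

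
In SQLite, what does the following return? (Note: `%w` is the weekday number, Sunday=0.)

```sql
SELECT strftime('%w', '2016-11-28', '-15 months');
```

First apply '-15 months': 2016-11-28 → 2015-08-28.
2015-08-28 is a Friday; with Sunday=0 that is 5.

5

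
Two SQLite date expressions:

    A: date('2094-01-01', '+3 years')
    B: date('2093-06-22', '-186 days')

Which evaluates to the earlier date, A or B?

A = 2097-01-01.
B = 2092-12-18.
B is earlier.

B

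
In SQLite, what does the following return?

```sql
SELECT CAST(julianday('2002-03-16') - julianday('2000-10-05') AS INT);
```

26 days remain in October 2000 after the 5th (31 − 5).
Full months from November 2000 through February 2002 contribute their day counts.
Then 16 days into March 2002.
Total: 26 + 30 + 31 + 31 + 28 + 31 + 30 + 31 + 30 + 31 + 31 + 30 + 31 + 30 + 31 + 31 + 28 + 16 = 527.

527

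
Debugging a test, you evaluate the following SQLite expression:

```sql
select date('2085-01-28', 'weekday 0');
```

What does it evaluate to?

2085-01-28

`weekday 0` advances to the next Sunday; 2085-01-28 is already a Sunday, so it stays at 2085-01-28.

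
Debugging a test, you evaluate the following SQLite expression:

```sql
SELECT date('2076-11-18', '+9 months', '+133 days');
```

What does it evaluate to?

2077-12-29

Adding +9 months to 2076-11-18 gives 2077-08-18.
Applying '+133 days' to 2077-08-18: counting 133 days forward gives 2077-12-29.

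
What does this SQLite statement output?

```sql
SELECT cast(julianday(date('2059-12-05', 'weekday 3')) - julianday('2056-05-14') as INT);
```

1305

`weekday 3` advances to the next Wednesday; 2059-12-05 is a Friday, so it moves forward to 2059-12-10.
17 days remain in May 2056 after the 14th (31 − 14).
Full months from June 2056 through November 2059 contribute their day counts.
Then 10 days into December 2059.
Total: 17 + 30 + 31 + 31 + 30 + 31 + 30 + 31 + 31 + 28 + 31 + 30 + 31 + 30 + 31 + 31 + 30 + 31 + 30 + 31 + 31 + 28 + 31 + 30 + 31 + 30 + 31 + 31 + 30 + 31 + 30 + 31 + 31 + 28 + 31 + 30 + 31 + 30 + 31 + 31 + 30 + 31 + 30 + 10 = 1305.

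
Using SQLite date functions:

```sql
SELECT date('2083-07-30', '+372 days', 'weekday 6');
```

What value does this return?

Applying '+372 days' to 2083-07-30: counting 372 days forward gives 2084-08-05.
`weekday 6` advances to the next Saturday; 2084-08-05 is already a Saturday, so it stays at 2084-08-05.

2084-08-05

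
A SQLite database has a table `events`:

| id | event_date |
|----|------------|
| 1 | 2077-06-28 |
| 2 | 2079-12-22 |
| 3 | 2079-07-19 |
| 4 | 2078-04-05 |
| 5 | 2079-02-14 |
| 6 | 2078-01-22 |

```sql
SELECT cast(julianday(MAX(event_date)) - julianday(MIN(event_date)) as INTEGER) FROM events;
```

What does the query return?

907

MIN = 2077-06-28, MAX = 2079-12-22.
2 days remain in June 2077 after the 28th (30 − 28).
Full months from July 2077 through November 2079 contribute their day counts.
Then 22 days into December 2079.
Total: 2 + 31 + 31 + 30 + 31 + 30 + 31 + 31 + 28 + 31 + 30 + 31 + 30 + 31 + 31 + 30 + 31 + 30 + 31 + 31 + 28 + 31 + 30 + 31 + 30 + 31 + 31 + 30 + 31 + 30 + 22 = 907.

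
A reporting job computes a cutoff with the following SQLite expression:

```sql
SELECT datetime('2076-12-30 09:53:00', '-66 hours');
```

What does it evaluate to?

-66 hours from 2076-12-30 09:53:00 is 2076-12-27 15:53:00 (crosses midnight).

2076-12-27 15:53:00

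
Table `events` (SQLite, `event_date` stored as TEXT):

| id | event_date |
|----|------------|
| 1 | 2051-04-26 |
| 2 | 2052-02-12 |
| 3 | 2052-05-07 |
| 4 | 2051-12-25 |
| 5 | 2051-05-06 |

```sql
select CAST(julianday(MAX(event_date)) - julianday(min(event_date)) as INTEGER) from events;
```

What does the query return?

MIN = 2051-04-26, MAX = 2052-05-07.
4 days remain in April 2051 after the 26th (30 − 26).
Full months from May 2051 through April 2052 contribute their day counts.
Then 7 days into May 2052.
Total: 4 + 31 + 30 + 31 + 31 + 30 + 31 + 30 + 31 + 31 + 29 + 31 + 30 + 7 = 377.

377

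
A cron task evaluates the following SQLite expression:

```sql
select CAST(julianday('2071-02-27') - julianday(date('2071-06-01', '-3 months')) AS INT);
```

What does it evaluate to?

Adding -3 months to 2071-06-01 gives 2071-03-01.
1 day remains in February 2071 after the 27th (28 − 27).
Then 1 day into March 2071.
Total: 1 + 1 = 2.
The subtraction is earlier − later, so the result is −2 → -2.

-2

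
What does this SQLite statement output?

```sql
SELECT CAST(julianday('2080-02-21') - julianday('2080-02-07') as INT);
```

Both dates are in February 2080: 21 − 7 = 14.

14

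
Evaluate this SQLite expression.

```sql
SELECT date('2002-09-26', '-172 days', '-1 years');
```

2001-04-07

Applying '-172 days' to 2002-09-26: counting 172 days back gives 2002-04-07.
Adding -1 year to 2002-04-07 gives 2001-04-07.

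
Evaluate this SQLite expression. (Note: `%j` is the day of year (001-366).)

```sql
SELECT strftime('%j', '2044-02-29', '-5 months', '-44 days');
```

228

First apply '-5 months', '-44 days': 2044-02-29 → 2043-08-16.
Day-of-year for 2043-08-16: days since 2043-01-01 inclusive = 228, zero-padded to 228.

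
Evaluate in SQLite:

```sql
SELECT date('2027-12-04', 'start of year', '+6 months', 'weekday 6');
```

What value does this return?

2027-07-03

`start of year` rewinds 2027-12-04 to 2027-01-01.
Adding +6 months to 2027-01-01 gives 2027-07-01.
`weekday 6` advances to the next Saturday; 2027-07-01 is a Thursday, so it moves forward to 2027-07-03.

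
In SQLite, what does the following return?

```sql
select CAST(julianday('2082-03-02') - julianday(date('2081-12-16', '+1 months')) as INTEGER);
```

45

Adding +1 month to 2081-12-16 gives 2082-01-16.
15 days remain in January 2082 after the 16th (31 − 16).
February 2082: 28 days.
Then 2 days into March 2082.
Total: 15 + 28 + 2 = 45.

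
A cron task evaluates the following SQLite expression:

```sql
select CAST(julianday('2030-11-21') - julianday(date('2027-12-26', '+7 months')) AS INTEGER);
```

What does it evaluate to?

848

Adding +7 months to 2027-12-26 gives 2028-07-26.
5 days remain in July 2028 after the 26th (31 − 26).
Full months from August 2028 through October 2030 contribute their day counts.
Then 21 days into November 2030.
Total: 5 + 31 + 30 + 31 + 30 + 31 + 31 + 28 + 31 + 30 + 31 + 30 + 31 + 31 + 30 + 31 + 30 + 31 + 31 + 28 + 31 + 30 + 31 + 30 + 31 + 31 + 30 + 31 + 21 = 848.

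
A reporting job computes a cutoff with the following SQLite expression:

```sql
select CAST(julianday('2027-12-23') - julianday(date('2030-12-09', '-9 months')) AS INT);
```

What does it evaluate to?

-807

Adding -9 months to 2030-12-09 gives 2030-03-09.
8 days remain in December 2027 after the 23rd (31 − 23).
Full months from January 2028 through February 2030 contribute their day counts.
Then 9 days into March 2030.
Total: 8 + 31 + 29 + 31 + 30 + 31 + 30 + 31 + 31 + 30 + 31 + 30 + 31 + 31 + 28 + 31 + 30 + 31 + 30 + 31 + 31 + 30 + 31 + 30 + 31 + 31 + 28 + 9 = 807.
The subtraction is earlier − later, so the result is −807 → -807.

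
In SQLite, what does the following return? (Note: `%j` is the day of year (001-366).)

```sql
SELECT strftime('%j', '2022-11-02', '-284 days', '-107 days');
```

280

First apply '-284 days', '-107 days': 2022-11-02 → 2021-10-07.
Day-of-year for 2021-10-07: days since 2021-01-01 inclusive = 280, zero-padded to 280.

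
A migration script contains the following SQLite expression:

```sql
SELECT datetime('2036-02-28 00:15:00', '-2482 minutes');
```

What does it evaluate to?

2036-02-26 06:53:00

2482 minutes = 41h 22m; -2482 minutes from 2036-02-28 00:15:00 is 2036-02-26 06:53:00 (crosses midnight).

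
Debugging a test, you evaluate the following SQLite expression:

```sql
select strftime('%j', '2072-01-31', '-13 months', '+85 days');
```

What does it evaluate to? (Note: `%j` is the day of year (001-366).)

085

First apply '-13 months', '+85 days': 2072-01-31 → 2071-03-26.
Day-of-year for 2071-03-26: days since 2071-01-01 inclusive = 85, zero-padded to 085.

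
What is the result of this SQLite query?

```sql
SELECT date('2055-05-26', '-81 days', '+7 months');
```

2055-10-06

Applying '-81 days' to 2055-05-26: counting 81 days back gives 2055-03-06.
Adding +7 months to 2055-03-06 gives 2055-10-06.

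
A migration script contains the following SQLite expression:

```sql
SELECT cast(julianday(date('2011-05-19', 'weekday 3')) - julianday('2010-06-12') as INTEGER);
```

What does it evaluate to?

347

`weekday 3` advances to the next Wednesday; 2011-05-19 is a Thursday, so it moves forward to 2011-05-25.
18 days remain in June 2010 after the 12th (30 − 12).
Full months from July 2010 through April 2011 contribute their day counts.
Then 25 days into May 2011.
Total: 18 + 31 + 31 + 30 + 31 + 30 + 31 + 31 + 28 + 31 + 30 + 25 = 347.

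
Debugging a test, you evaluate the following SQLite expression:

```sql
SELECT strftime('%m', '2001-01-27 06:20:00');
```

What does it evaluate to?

`%m` extracts the 2-digit month (01-12): 01.

01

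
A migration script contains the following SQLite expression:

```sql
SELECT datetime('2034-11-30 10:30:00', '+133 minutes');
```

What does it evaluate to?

2034-11-30 12:43:00

133 minutes = 2h 13m; +133 minutes from 2034-11-30 10:30:00 is 2034-11-30 12:43:00.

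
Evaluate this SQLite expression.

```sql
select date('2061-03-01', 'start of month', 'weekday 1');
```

2061-03-07

`start of month` rewinds 2061-03-01 to 2061-03-01.
`weekday 1` advances to the next Monday; 2061-03-01 is a Tuesday, so it moves forward to 2061-03-07.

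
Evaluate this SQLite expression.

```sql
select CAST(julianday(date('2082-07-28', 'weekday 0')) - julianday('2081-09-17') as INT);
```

`weekday 0` advances to the next Sunday; 2082-07-28 is a Tuesday, so it moves forward to 2082-08-02.
13 days remain in September 2081 after the 17th (30 − 17).
Full months from October 2081 through July 2082 contribute their day counts.
Then 2 days into August 2082.
Total: 13 + 31 + 30 + 31 + 31 + 28 + 31 + 30 + 31 + 30 + 31 + 2 = 319.

319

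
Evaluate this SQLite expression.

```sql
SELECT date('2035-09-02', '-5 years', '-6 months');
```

Adding -5 years to 2035-09-02 gives 2030-09-02.
Adding -6 months to 2030-09-02 gives 2030-03-02.

2030-03-02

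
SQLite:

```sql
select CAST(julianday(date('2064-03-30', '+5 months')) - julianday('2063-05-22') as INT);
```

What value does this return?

Adding +5 months to 2064-03-30 gives 2064-08-30.
9 days remain in May 2063 after the 22nd (31 − 22).
Full months from June 2063 through July 2064 contribute their day counts.
Then 30 days into August 2064.
Total: 9 + 30 + 31 + 31 + 30 + 31 + 30 + 31 + 31 + 29 + 31 + 30 + 31 + 30 + 31 + 30 = 466.

466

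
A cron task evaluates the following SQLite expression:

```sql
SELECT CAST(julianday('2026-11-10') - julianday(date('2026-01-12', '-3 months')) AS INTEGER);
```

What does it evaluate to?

Adding -3 months to 2026-01-12 gives 2025-10-12.
19 days remain in October 2025 after the 12th (31 − 12).
Full months from November 2025 through October 2026 contribute their day counts.
Then 10 days into November 2026.
Total: 19 + 30 + 31 + 31 + 28 + 31 + 30 + 31 + 30 + 31 + 31 + 30 + 31 + 10 = 394.

394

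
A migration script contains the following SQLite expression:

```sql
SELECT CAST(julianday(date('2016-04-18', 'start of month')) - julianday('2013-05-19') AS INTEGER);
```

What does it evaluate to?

`start of month` rewinds 2016-04-18 to 2016-04-01.
12 days remain in May 2013 after the 19th (31 − 19).
Full months from June 2013 through March 2016 contribute their day counts.
Then 1 day into April 2016.
Total: 12 + 30 + 31 + 31 + 30 + 31 + 30 + 31 + 31 + 28 + 31 + 30 + 31 + 30 + 31 + 31 + 30 + 31 + 30 + 31 + 31 + 28 + 31 + 30 + 31 + 30 + 31 + 31 + 30 + 31 + 30 + 31 + 31 + 29 + 31 + 1 = 1048.

1048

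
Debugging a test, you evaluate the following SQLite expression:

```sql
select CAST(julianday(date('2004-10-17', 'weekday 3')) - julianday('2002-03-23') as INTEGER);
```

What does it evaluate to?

`weekday 3` advances to the next Wednesday; 2004-10-17 is a Sunday, so it moves forward to 2004-10-20.
8 days remain in March 2002 after the 23rd (31 − 23).
Full months from April 2002 through September 2004 contribute their day counts.
Then 20 days into October 2004.
Total: 8 + 30 + 31 + 30 + 31 + 31 + 30 + 31 + 30 + 31 + 31 + 28 + 31 + 30 + 31 + 30 + 31 + 31 + 30 + 31 + 30 + 31 + 31 + 29 + 31 + 30 + 31 + 30 + 31 + 31 + 30 + 20 = 942.

942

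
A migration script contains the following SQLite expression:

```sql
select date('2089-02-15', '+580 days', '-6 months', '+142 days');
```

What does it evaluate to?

2090-08-07

Applying '+580 days' to 2089-02-15: counting 580 days forward gives 2090-09-18.
Adding -6 months to 2090-09-18 gives 2090-03-18.
Applying '+142 days' to 2090-03-18: counting 142 days forward gives 2090-08-07.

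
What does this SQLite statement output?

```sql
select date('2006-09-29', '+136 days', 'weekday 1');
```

2007-02-12

Applying '+136 days' to 2006-09-29: counting 136 days forward gives 2007-02-12.
`weekday 1` advances to the next Monday; 2007-02-12 is already a Monday, so it stays at 2007-02-12.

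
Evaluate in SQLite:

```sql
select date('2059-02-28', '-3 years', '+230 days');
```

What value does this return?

Adding -3 years to 2059-02-28 gives 2056-02-28.
Applying '+230 days' to 2056-02-28: counting 230 days forward gives 2056-10-15.

2056-10-15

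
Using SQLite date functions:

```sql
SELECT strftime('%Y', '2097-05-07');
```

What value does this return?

`%Y` extracts the 4-digit year: 2097.

2097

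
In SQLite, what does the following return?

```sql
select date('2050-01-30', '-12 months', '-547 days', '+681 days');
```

2049-06-13

Adding -12 months to 2050-01-30 gives 2049-01-30.
Applying '-547 days' to 2049-01-30: counting 547 days back gives 2047-08-02.
Applying '+681 days' to 2047-08-02: counting 681 days forward gives 2049-06-13.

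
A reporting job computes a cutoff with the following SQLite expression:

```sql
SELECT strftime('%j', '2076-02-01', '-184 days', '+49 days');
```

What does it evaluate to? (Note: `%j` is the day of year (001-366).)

262

First apply '-184 days', '+49 days': 2076-02-01 → 2075-09-19.
Day-of-year for 2075-09-19: days since 2075-01-01 inclusive = 262, zero-padded to 262.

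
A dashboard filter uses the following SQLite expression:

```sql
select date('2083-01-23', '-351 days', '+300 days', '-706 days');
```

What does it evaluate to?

2080-12-27

Applying '-351 days' to 2083-01-23: counting 351 days back gives 2082-02-06.
Applying '+300 days' to 2082-02-06: counting 300 days forward gives 2082-12-03.
Applying '-706 days' to 2082-12-03: counting 706 days back gives 2080-12-27.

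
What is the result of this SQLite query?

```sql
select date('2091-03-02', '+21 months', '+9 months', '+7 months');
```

Adding +21 months to 2091-03-02 gives 2092-12-02.
Adding +9 months to 2092-12-02 gives 2093-09-02.
Adding +7 months to 2093-09-02 gives 2094-04-02.

2094-04-02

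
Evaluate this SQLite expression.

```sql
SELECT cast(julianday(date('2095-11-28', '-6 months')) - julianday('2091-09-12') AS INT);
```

1354

Adding -6 months to 2095-11-28 gives 2095-05-28.
18 days remain in September 2091 after the 12th (30 − 12).
Full months from October 2091 through April 2095 contribute their day counts.
Then 28 days into May 2095.
Total: 18 + 31 + 30 + 31 + 31 + 29 + 31 + 30 + 31 + 30 + 31 + 31 + 30 + 31 + 30 + 31 + 31 + 28 + 31 + 30 + 31 + 30 + 31 + 31 + 30 + 31 + 30 + 31 + 31 + 28 + 31 + 30 + 31 + 30 + 31 + 31 + 30 + 31 + 30 + 31 + 31 + 28 + 31 + 30 + 28 = 1354.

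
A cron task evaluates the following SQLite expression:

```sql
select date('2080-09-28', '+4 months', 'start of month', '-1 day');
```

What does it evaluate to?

2080-12-31

Adding +4 months to 2080-09-28 gives 2081-01-28.
`start of month` rewinds 2081-01-28 to 2081-01-01.
Going back 1 day from 2081-01-01 reaches 2080-12-31 (last day of December, 31 days).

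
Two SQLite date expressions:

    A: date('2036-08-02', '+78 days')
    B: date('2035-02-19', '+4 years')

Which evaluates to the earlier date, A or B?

A

A = 2036-10-19.
B = 2039-02-19.
A is earlier.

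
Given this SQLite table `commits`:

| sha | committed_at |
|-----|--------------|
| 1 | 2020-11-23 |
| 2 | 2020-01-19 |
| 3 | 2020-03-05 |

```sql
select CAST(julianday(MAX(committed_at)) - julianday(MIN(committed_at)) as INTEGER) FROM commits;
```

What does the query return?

309

MIN = 2020-01-19, MAX = 2020-11-23.
12 days remain in January 2020 after the 19th (31 − 19).
Full months from February 2020 through October 2020 contribute their day counts.
Then 23 days into November 2020.
Total: 12 + 29 + 31 + 30 + 31 + 30 + 31 + 31 + 30 + 31 + 23 = 309.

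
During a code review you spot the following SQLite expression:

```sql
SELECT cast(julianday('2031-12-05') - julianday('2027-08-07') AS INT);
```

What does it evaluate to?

24 days remain in August 2027 after the 7th (31 − 7).
Full months from September 2027 through November 2031 contribute their day counts.
Then 5 days into December 2031.
Total: 24 + 30 + 31 + 30 + 31 + 31 + 29 + 31 + 30 + 31 + 30 + 31 + 31 + 30 + 31 + 30 + 31 + 31 + 28 + 31 + 30 + 31 + 30 + 31 + 31 + 30 + 31 + 30 + 31 + 31 + 28 + 31 + 30 + 31 + 30 + 31 + 31 + 30 + 31 + 30 + 31 + 31 + 28 + 31 + 30 + 31 + 30 + 31 + 31 + 30 + 31 + 30 + 5 = 1581.

1581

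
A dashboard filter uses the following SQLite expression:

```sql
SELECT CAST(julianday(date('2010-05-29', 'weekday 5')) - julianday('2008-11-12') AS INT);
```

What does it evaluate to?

`weekday 5` advances to the next Friday; 2010-05-29 is a Saturday, so it moves forward to 2010-06-04.
18 days remain in November 2008 after the 12th (30 − 12).
Full months from December 2008 through May 2010 contribute their day counts.
Then 4 days into June 2010.
Total: 18 + 31 + 31 + 28 + 31 + 30 + 31 + 30 + 31 + 31 + 30 + 31 + 30 + 31 + 31 + 28 + 31 + 30 + 31 + 4 = 569.

569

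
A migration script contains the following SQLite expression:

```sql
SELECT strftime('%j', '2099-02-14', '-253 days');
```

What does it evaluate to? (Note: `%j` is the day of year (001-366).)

First apply '-253 days': 2099-02-14 → 2098-06-06.
Day-of-year for 2098-06-06: days since 2098-01-01 inclusive = 157, zero-padded to 157.

157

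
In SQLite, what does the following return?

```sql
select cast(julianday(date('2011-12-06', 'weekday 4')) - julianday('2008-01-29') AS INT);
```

1409

`weekday 4` advances to the next Thursday; 2011-12-06 is a Tuesday, so it moves forward to 2011-12-08.
2 days remain in January 2008 after the 29th (31 − 29).
Full months from February 2008 through November 2011 contribute their day counts.
Then 8 days into December 2011.
Total: 2 + 29 + 31 + 30 + 31 + 30 + 31 + 31 + 30 + 31 + 30 + 31 + 31 + 28 + 31 + 30 + 31 + 30 + 31 + 31 + 30 + 31 + 30 + 31 + 31 + 28 + 31 + 30 + 31 + 30 + 31 + 31 + 30 + 31 + 30 + 31 + 31 + 28 + 31 + 30 + 31 + 30 + 31 + 31 + 30 + 31 + 30 + 8 = 1409.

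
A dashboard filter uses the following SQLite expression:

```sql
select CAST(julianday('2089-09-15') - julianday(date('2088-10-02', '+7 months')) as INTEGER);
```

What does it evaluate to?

136

Adding +7 months to 2088-10-02 gives 2089-05-02.
29 days remain in May 2089 after the 2nd (31 − 2).
June 2089: 30 days.
July 2089: 31 days.
August 2089: 31 days.
Then 15 days into September 2089.
Total: 29 + 30 + 31 + 31 + 15 = 136.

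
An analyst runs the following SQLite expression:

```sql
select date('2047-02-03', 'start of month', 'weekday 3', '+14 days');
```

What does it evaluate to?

2047-02-20

`start of month` rewinds 2047-02-03 to 2047-02-01.
`weekday 3` advances to the next Wednesday; 2047-02-01 is a Friday, so it moves forward to 2047-02-06.
Advancing 14 more days within February lands on 2047-02-20.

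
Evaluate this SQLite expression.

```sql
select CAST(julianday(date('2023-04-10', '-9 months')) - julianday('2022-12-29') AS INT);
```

-172

Adding -9 months to 2023-04-10 gives 2022-07-10.
21 days remain in July 2022 after the 10th (31 − 10).
August 2022: 31 days.
September 2022: 30 days.
October 2022: 31 days.
November 2022: 30 days.
Then 29 days into December 2022.
Total: 21 + 31 + 30 + 31 + 30 + 29 = 172.
The subtraction is earlier − later, so the result is −172 → -172.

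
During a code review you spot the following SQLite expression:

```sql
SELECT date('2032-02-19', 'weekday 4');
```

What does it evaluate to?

`weekday 4` advances to the next Thursday; 2032-02-19 is already a Thursday, so it stays at 2032-02-19.

2032-02-19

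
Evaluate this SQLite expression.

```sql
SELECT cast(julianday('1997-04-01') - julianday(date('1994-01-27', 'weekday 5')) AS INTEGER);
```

`weekday 5` advances to the next Friday; 1994-01-27 is a Thursday, so it moves forward to 1994-01-28.
3 days remain in January 1994 after the 28th (31 − 28).
Full months from February 1994 through March 1997 contribute their day counts.
Then 1 day into April 1997.
Total: 3 + 28 + 31 + 30 + 31 + 30 + 31 + 31 + 30 + 31 + 30 + 31 + 31 + 28 + 31 + 30 + 31 + 30 + 31 + 31 + 30 + 31 + 30 + 31 + 31 + 29 + 31 + 30 + 31 + 30 + 31 + 31 + 30 + 31 + 30 + 31 + 31 + 28 + 31 + 1 = 1159.

1159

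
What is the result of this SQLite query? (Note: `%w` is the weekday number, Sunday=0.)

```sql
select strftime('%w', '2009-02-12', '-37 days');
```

2

First apply '-37 days': 2009-02-12 → 2009-01-06.
2009-01-06 is a Tuesday; with Sunday=0 that is 2.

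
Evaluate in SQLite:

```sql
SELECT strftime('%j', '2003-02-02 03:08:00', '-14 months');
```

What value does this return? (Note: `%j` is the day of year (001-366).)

First apply '-14 months': 2003-02-02 03:08:00 → 2001-12-02 03:08:00.
Day-of-year for 2001-12-02: days since 2001-01-01 inclusive = 336, zero-padded to 336.

336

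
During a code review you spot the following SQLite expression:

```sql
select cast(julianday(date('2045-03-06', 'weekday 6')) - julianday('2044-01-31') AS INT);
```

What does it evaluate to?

405

`weekday 6` advances to the next Saturday; 2045-03-06 is a Monday, so it moves forward to 2045-03-11.
0 days remain in January 2044 after the 31st (31 − 31).
Full months from February 2044 through February 2045 contribute their day counts.
Then 11 days into March 2045.
Total: 0 + 29 + 31 + 30 + 31 + 30 + 31 + 31 + 30 + 31 + 30 + 31 + 31 + 28 + 11 = 405.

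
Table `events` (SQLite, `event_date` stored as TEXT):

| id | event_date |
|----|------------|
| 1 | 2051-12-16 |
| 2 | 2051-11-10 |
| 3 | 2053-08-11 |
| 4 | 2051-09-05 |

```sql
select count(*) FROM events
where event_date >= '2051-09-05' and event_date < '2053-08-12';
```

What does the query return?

4

Rows in [2051-09-05, 2053-08-12): 2051-12-16, 2051-11-10, 2053-08-11, 2051-09-05 → 4 rows.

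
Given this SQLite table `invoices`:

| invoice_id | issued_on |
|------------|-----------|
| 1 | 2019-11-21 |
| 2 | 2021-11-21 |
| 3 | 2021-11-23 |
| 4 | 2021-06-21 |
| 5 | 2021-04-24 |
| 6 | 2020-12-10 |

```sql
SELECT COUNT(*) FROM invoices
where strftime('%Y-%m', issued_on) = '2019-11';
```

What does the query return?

1

Rows with year-month 2019-11: 2019-11-21 → 1.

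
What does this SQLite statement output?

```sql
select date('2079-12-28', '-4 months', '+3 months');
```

2079-11-28

Adding -4 months to 2079-12-28 gives 2079-08-28.
Adding +3 months to 2079-08-28 gives 2079-11-28.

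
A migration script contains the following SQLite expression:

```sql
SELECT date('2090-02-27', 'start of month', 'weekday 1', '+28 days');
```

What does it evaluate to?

`start of month` rewinds 2090-02-27 to 2090-02-01.
`weekday 1` advances to the next Monday; 2090-02-01 is a Wednesday, so it moves forward to 2090-02-06.
February 2090 has 28 days; 22 remain after the 6th, so 23 days reach 2090-03-01.
Advancing 5 more days within March lands on 2090-03-06.

2090-03-06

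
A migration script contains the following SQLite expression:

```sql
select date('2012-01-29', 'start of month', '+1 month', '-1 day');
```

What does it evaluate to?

2012-01-31

`start of month` rewinds 2012-01-29 to 2012-01-01.
Adding +1 month to 2012-01-01 gives 2012-02-01.
Going back 1 day from 2012-02-01 reaches 2012-01-31 (last day of January, 31 days).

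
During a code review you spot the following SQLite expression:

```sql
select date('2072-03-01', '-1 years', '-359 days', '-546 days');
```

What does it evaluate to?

Adding -1 year to 2072-03-01 gives 2071-03-01.
Applying '-359 days' to 2071-03-01: counting 359 days back gives 2070-03-07.
Applying '-546 days' to 2070-03-07: counting 546 days back gives 2068-09-07.

2068-09-07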